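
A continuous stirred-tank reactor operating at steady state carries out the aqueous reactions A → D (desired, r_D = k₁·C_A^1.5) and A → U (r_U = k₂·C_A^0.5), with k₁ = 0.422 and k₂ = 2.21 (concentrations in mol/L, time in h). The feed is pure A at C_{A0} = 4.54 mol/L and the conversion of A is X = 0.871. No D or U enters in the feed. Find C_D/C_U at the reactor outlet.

0.112

Exit C_A = C_{A0}(1−X) = 4.54×0.129 = 0.5857 mol/L.
In a CSTR the entire volume is at exit conditions, so r_D = 0.422×0.5857^1.5 = 0.1891 and r_U = 2.21×0.5857^0.5 = 1.691.
Overall selectivity = C_D/C_U = r_Dτ/(r_Uτ) = r_D/r_U = 0.112.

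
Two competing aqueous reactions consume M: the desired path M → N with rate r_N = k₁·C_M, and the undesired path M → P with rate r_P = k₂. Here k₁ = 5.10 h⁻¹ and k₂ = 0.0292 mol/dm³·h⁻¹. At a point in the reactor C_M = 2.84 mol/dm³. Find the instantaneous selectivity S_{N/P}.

S_{N/P} = r_N/r_P = (k₁·C_M)/(k₂) = (k₁/k₂)·C_M.
= (5.10×2.840) / (0.0292) = 14.48/0.02920 = 496.

496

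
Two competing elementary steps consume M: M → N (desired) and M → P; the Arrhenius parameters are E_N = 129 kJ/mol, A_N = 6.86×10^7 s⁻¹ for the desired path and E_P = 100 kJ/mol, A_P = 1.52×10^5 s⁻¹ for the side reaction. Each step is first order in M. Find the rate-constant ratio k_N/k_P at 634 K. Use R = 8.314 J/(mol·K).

1.84

k_N/k_P = (A_N/A_P)·exp[−(E_N−E_P)/(RT)] = (A_N/A_P)·exp[(E_P−E_N)/(RT)].
(E_P−E_N)/(RT) = (100−129)×10³/(8.314×634) = -29000/5271 = -5.502.
k_N/k_P = (6.86×10^7/1.52×10^5)·exp(-5.502) = 451.3 × 0.004080 = 1.84.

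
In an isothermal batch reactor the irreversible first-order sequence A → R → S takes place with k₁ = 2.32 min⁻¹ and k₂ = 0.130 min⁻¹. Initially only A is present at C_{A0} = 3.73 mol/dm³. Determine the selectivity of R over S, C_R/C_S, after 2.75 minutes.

2.85

Solving the coupled first-order balances gives C_R(t) = [k₁/(k₂−k₁)]·C_{A0}·(e^(−k₁t) − e^(−k₂t)).
e^(−k₁t) = e^(−2.32×2.75) = e^(−6.380) = 0.001695; e^(−k₂t) = e^(−0.3575) = 0.6994.
C_R = 2.32×3.73/(0.130−2.32) × (0.001695−0.6994) = (-3.951)×(-0.6977) = 2.757 mol/dm³.
C_A = C_{A0}e^(−k₁t) = 0.006323 mol/dm³, so C_S = C_{A0}−C_A−C_R = 0.9667 mol/dm³; C_R/C_S = 2.85.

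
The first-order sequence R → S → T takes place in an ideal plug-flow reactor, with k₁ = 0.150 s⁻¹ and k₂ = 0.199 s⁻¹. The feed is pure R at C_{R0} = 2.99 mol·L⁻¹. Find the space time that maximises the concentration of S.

Setting dC_S/dτ = 0 gives τ_opt = ln(k₂/k₁)/(k₂−k₁).
= ln(0.199/0.150)/(0.199−0.150) = ln(1.327)/0.04900 = 0.2827/0.04900 = 5.77 s.

5.77 s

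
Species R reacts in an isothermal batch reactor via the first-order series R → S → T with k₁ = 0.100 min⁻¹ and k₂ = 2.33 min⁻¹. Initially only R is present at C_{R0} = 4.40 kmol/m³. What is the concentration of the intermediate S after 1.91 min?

For first-order series with pure R initially, C_S(t) = k₁C_{R0}/(k₂−k₁)·(e^(−k₁t) − e^(−k₂t)).
e^(−k₁t) = e^(−0.100×1.91) = e^(−0.1910) = 0.8261; e^(−k₂t) = e^(−4.450) = 0.01168.
C_S = 0.100×4.40/(2.33−0.100) × (0.8261−0.01168) = 0.1973×0.8145 = 0.1607 kmol/m³.

0.161 kmol/m³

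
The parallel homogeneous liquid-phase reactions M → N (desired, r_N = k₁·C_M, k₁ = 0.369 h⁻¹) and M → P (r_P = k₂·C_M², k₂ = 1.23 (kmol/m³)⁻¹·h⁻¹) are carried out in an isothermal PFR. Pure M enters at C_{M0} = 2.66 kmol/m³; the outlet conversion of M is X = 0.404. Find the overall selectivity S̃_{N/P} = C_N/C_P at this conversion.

0.144

C_M = C_{M0}(1−X) = 1.585 kmol/m³.
Along a PFR/batch, dC_N/dC_M = −r_N/(r_N+r_P) = −k₁/(k₁+k₂·C_M).
Integrating from C_{M0} to C_M: C_N = (0.369/1.23)·ln[(0.369+1.23·2.66)/(0.369+1.23·1.59)] = 0.3000·ln(3.641/2.319) = 0.1353 kmol/m³.
C_P = (C_{M0}−C_M)−C_N = 0.9393 kmol/m³; S̃_{N/P} = 0.1353/0.9393 = 0.144.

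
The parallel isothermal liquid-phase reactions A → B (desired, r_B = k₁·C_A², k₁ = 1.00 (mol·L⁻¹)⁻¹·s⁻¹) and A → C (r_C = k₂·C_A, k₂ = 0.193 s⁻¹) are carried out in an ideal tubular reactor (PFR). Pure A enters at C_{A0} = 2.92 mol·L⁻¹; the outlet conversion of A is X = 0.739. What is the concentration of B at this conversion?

1.93 mol·L⁻¹

C_A = C_{A0}(1−X) = 0.7621 mol·L⁻¹.
Along a PFR/batch, dC_C/dC_A = −r_C/(r_B+r_C) = −k₂/(k₂+k₁·C_A).
Integrating from C_{A0} to C_A: C_C = (0.193/1.00)·ln[(0.193+1.00·2.92)/(0.193+1.00·0.762)] = 0.1930·ln(3.113/0.9551) = 0.2280 mol·L⁻¹.
Then C_B = (C_{A0}−C_A) − C_C = 2.158 − 0.2280 = 1.930 mol·L⁻¹.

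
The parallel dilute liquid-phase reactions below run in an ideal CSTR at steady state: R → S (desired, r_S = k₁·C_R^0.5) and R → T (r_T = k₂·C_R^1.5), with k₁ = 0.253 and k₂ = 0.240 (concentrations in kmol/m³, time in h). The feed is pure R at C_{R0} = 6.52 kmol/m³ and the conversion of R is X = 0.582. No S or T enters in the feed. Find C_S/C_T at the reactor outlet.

Exit C_R = C_{R0}(1−X) = 6.52×0.418 = 2.725 kmol/m³.
A CSTR operates uniformly at the exit composition, giving r_S = 0.4177 and r_T = 1.080 (each k·C_R^n at C_R = 2.725).
Overall selectivity = C_S/C_T = r_Sτ/(r_Tτ) = r_S/r_T = 0.387.

0.387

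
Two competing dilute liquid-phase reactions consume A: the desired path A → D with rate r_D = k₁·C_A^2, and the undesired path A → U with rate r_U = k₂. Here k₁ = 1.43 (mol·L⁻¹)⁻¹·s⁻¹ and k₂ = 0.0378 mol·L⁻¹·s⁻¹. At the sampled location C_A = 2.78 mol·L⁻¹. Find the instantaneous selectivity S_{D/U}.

S_{D/U} = r_D/r_U = (k₁·C_A^2)/(k₂) = (k₁/k₂)·C_A^2.
= (1.43×2.780^2) / (0.0378) = 11.05/0.03780 = 292.

292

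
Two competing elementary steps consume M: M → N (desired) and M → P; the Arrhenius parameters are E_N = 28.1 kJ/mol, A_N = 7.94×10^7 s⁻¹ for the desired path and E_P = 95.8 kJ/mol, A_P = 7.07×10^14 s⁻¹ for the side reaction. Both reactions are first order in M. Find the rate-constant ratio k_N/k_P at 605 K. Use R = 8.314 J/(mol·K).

Since both paths have the same order in M, the concentration cancels and S_{N/P} = k_N/k_P = (A_N/A_P)·exp[(E_P−E_N)/(RT)].
(E_P−E_N)/(RT) = (95.8−28.1)×10³/(8.314×605) = 67700/5030 = 13.46.
k_N/k_P = (7.94×10^7/7.07×10^14)·exp(13.46) = 1.123×10^-7 × 7.003×10^5 = 0.0787.
Since E_N < E_P, lowering the temperature improves selectivity toward N.

0.0787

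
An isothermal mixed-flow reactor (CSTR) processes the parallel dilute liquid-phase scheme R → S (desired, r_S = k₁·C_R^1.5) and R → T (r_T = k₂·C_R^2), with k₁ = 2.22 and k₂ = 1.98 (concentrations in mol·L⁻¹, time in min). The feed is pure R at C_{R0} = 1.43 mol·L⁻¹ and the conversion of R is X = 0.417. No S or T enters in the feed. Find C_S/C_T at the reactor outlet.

Exit C_R = C_{R0}(1−X) = 1.43×0.583 = 0.8337 mol·L⁻¹.
A CSTR operates uniformly at the exit composition, giving r_S = 1.690 and r_T = 1.376 (each k·C_R^n at C_R = 0.8337).
Overall selectivity = C_S/C_T = r_Sτ/(r_Tτ) = r_S/r_T = 1.23.

1.23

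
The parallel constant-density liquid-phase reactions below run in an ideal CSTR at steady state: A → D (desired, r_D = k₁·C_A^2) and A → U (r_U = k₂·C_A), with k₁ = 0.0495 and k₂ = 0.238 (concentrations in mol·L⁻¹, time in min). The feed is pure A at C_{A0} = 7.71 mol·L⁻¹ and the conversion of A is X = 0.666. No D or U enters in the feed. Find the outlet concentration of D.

Exit C_A = C_{A0}(1−X) = 7.71×0.334 = 2.575 mol·L⁻¹.
A CSTR operates uniformly at the exit composition, giving r_D = 0.3283 and r_U = 0.6129 (each k·C_A^n at C_A = 2.575).
Fraction of consumed A going to D: r_D/(r_D+r_U) = 0.3488.
C_D = 0.3488·C_{A0}·X = 0.3488×7.71×0.666 = 1.79 mol·L⁻¹.

1.79 mol·L⁻¹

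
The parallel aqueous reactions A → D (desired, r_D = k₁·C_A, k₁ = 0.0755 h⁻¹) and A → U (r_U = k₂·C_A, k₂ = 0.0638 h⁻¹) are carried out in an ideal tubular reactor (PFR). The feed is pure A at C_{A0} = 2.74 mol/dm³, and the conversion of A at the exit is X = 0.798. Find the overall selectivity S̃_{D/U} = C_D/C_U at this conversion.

1.18

C_A = C_{A0}(1−X) = 0.5535 mol/dm³.
Both paths are first order in A, so the instantaneous fraction to D is constant: dC_D/d(−C_A) = k₁/(k₁+k₂) = 0.5420.
C_D = 0.5420·(C_{A0}−C_A) = 0.5420×2.187 = 1.19 mol/dm³.
C_U = (C_{A0}−C_A)−C_D = 1.001 mol/dm³; S̃_{D/U} = 1.185/1.001 = 1.18.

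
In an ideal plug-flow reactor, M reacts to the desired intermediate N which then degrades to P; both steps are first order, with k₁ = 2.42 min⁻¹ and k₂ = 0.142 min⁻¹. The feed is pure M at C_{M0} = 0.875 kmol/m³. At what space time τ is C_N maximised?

Setting dC_N/dτ = 0 gives τ_opt = ln(k₂/k₁)/(k₂−k₁).
= ln(0.142/2.42)/(0.142−2.42) = ln(0.05868)/-2.278 = -2.836/-2.278 = 1.24 min.

1.24 min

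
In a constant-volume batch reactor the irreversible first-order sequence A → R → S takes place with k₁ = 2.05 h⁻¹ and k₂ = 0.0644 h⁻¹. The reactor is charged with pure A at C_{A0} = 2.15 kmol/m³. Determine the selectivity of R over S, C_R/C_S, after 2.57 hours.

For first-order series with pure A initially, C_R(t) = k₁C_{A0}/(k₂−k₁)·(e^(−k₁t) − e^(−k₂t)).
e^(−k₁t) = e^(−2.05×2.57) = e^(−5.268) = 0.005151; e^(−k₂t) = e^(−0.1655) = 0.8475.
C_R = 2.05×2.15/(0.0644−2.05) × (0.005151−0.8475) = (-2.220)×(-0.8423) = 1.870 kmol/m³.
C_A = C_{A0}e^(−k₁t) = 0.01108 kmol/m³, so C_S = C_{A0}−C_A−C_R = 0.2692 kmol/m³; C_R/C_S = 6.94.

6.94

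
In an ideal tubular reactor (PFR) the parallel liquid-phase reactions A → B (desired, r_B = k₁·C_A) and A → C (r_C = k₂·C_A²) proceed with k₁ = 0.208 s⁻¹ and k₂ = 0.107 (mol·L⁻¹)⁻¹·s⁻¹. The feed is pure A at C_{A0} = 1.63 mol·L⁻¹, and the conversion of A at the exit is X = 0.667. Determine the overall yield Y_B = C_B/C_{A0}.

0.433

C_A = C_{A0}(1−X) = 0.5428 mol·L⁻¹.
Along a PFR/batch, dC_B/dC_A = −r_B/(r_B+r_C) = −k₁/(k₁+k₂·C_A).
Integrating from C_{A0} to C_A: C_B = (0.208/0.107)·ln[(0.208+0.107·1.63)/(0.208+0.107·0.543)] = 1.944·ln(0.3824/0.2661) = 0.7051 mol·L⁻¹.
Y_B = C_B/C_{A0} = 0.7051/1.63 = 0.433.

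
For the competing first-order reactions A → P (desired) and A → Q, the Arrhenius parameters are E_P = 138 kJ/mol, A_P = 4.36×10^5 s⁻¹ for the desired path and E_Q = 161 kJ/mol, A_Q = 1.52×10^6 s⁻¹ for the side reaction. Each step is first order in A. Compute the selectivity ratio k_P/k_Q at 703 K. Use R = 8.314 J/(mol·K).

With equal orders, S_{P/Q} = k_P/k_Q = (A_P/A_Q)·exp[(E_Q−E_P)/(RT)].
(E_Q−E_P)/(RT) = (161−138)×10³/(8.314×703) = 23000/5845 = 3.935.
k_P/k_Q = (4.36×10^5/1.52×10^6)·exp(3.935) = 0.2868 × 51.17 = 14.7.

14.7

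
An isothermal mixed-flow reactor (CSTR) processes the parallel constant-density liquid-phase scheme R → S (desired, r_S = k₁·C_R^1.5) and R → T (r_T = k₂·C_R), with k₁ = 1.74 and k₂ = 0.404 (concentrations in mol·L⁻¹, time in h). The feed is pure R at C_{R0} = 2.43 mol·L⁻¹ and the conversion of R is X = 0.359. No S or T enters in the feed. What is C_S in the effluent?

Exit C_R = C_{R0}(1−X) = 2.43×0.641 = 1.558 mol·L⁻¹.
A CSTR operates uniformly at the exit composition, giving r_S = 3.383 and r_T = 0.6293 (each k·C_R^n at C_R = 1.558).
Fraction of consumed R going to S: r_S/(r_S+r_T) = 0.8431.
C_S = 0.8431·C_{R0}·X = 0.8431×2.43×0.359 = 0.736 mol·L⁻¹.

0.736 mol·L⁻¹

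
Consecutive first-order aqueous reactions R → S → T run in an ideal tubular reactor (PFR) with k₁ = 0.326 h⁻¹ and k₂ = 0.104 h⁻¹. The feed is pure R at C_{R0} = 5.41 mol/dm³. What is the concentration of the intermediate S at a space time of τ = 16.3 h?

For first-order series with pure R initially, C_S(τ) = k₁C_{R0}/(k₂−k₁)·(e^(−k₁τ) − e^(−k₂τ)).
e^(−k₁τ) = e^(−0.326×16.3) = e^(−5.314) = 0.004923; e^(−k₂τ) = e^(−1.695) = 0.1836.
C_S = 0.326×5.41/(0.104−0.326) × (0.004923−0.1836) = (-7.944)×(-0.1786) = 1.419 mol/dm³.

1.42 mol/dm³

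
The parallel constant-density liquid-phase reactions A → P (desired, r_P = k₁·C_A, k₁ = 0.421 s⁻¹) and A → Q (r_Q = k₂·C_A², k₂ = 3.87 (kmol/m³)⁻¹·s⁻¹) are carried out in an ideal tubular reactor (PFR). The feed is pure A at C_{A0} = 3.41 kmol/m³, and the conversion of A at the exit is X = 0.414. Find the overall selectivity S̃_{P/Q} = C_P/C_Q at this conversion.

0.0411

C_A = C_{A0}(1−X) = 1.998 kmol/m³.
Along a PFR/batch, dC_P/dC_A = −r_P/(r_P+r_Q) = −k₁/(k₁+k₂·C_A).
Integrating from C_{A0} to C_A: C_P = (0.421/3.87)·ln[(0.421+3.87·3.41)/(0.421+3.87·2.00)] = 0.1088·ln(13.62/8.154) = 0.05579 kmol/m³.
C_Q = (C_{A0}−C_A)−C_P = 1.356 kmol/m³; S̃_{P/Q} = 0.05579/1.356 = 0.0411.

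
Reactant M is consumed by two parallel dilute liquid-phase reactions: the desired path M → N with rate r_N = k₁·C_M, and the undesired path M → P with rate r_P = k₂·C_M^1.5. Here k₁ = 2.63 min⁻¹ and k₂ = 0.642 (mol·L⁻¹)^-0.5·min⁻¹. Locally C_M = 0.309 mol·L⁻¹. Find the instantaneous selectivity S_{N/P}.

S_{N/P} = r_N/r_P = (k₁·C_M)/(k₂·C_M^1.5) = (k₁/k₂)·C_M^-0.5.
= (2.63×0.3090) / (0.642×0.3090^1.5) = 0.8127/0.1103 = 7.37.

7.37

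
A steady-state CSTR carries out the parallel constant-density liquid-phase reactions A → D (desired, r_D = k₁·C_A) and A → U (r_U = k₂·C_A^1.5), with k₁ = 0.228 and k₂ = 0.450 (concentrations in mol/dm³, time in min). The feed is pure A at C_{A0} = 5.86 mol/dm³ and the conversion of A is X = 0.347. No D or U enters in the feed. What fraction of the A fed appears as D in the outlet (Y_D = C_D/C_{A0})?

Exit C_A = C_{A0}(1−X) = 5.86×0.653 = 3.827 mol/dm³.
A CSTR operates uniformly at the exit composition, giving r_D = 0.8725 and r_U = 3.368 (each k·C_A^n at C_A = 3.827).
Fraction of consumed A going to D: r_D/(r_D+r_U) = 0.2057.
C_D = 0.2057·C_{A0}·X = 0.2057×5.86×0.347 = 0.418 mol/dm³; Y_D = C_D/C_{A0} = 0.0714.

0.0714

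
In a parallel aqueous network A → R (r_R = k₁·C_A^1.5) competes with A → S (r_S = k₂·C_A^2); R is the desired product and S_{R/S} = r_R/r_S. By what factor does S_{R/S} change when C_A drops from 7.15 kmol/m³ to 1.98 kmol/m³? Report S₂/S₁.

1.90

S_{R/S} = (k₁/k₂)·C_A^-0.5, so S₂/S₁ = (C_{A,2}/C_{A,1})^-0.5.
= (1.98/7.15)^(-0.5) = (0.2769)^(-0.5) = 1.90.
Selectivity toward R rises as C_A falls — low-concentration operation is favoured.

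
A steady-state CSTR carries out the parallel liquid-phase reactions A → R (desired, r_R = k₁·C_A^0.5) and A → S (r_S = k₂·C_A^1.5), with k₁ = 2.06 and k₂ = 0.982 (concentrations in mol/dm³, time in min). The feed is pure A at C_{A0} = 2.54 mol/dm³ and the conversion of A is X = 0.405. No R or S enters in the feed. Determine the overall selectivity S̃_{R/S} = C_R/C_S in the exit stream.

Exit C_A = C_{A0}(1−X) = 2.54×0.595 = 1.511 mol/dm³.
In a CSTR the entire volume is at exit conditions, so r_R = 2.06×1.511^0.5 = 2.532 and r_S = 0.982×1.511^1.5 = 1.824.
Overall selectivity = C_R/C_S = r_Rτ/(r_Sτ) = r_R/r_S = 1.39.

1.39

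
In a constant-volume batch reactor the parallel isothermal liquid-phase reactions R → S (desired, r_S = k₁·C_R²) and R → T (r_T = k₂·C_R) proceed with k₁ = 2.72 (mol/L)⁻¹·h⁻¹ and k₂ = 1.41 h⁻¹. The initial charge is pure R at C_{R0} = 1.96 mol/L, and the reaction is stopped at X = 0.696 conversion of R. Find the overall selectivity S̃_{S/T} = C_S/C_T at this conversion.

2.29

C_R = C_{R0}(1−X) = 0.5958 mol/L.
Along a PFR/batch, dC_T/dC_R = −r_T/(r_S+r_T) = −k₂/(k₂+k₁·C_R).
Integrating from C_{R0} to C_R: C_T = (1.41/2.72)·ln[(1.41+2.72·1.96)/(1.41+2.72·0.596)] = 0.5184·ln(6.741/3.031) = 0.4144 mol/L.
Then C_S = (C_{R0}−C_R) − C_T = 1.364 − 0.4144 = 0.9497 mol/L.
S̃_{S/T} = C_S/C_T = 0.9497/0.4144 = 2.29.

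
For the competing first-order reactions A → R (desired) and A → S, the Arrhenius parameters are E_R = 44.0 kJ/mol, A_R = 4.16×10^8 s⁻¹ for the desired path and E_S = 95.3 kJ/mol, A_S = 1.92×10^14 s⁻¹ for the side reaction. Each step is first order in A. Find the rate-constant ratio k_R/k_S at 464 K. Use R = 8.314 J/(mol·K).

1.29

With equal orders, S_{R/S} = k_R/k_S = (A_R/A_S)·exp[(E_S−E_R)/(RT)].
(E_S−E_R)/(RT) = (95.3−44.0)×10³/(8.314×464) = 51300/3858 = 13.30.
k_R/k_S = (4.16×10^8/1.92×10^14)·exp(13.30) = 2.167×10^-6 × 5.961×10^5 = 1.29.
Since E_R < E_S, lowering the temperature improves selectivity toward R.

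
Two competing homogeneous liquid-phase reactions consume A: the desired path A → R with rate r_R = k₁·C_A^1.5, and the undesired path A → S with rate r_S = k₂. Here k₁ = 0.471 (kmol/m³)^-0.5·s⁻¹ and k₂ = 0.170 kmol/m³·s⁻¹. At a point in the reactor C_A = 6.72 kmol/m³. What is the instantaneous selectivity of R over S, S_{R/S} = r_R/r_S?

S_{R/S} = r_R/r_S = (k₁·C_A^1.5)/(k₂) = (k₁/k₂)·C_A^1.5.
= (0.471×6.720^1.5) / (0.170) = 8.205/0.1700 = 48.3.
Since the desired path is higher order in A, keeping C_A high (PFR or concentrated feed) favours R.

48.3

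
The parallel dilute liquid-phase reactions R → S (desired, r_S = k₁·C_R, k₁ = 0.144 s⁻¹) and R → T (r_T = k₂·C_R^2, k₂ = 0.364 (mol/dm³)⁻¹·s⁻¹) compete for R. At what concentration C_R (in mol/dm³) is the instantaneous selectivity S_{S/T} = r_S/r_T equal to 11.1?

S_{S/T} = (k₁/k₂)·C_R⁻¹ ⇒ C_R = (S·k₂/k₁)^(-1).
= (11.1×0.364/0.144)^(-1) = (28.06)^(-1) = 0.0356 mol/dm³.

0.0356 mol/dm³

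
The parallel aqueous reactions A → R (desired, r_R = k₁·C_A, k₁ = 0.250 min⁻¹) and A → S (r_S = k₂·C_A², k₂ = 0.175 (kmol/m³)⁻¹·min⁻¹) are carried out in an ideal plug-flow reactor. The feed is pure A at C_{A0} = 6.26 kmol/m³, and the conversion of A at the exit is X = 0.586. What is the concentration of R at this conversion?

0.926 kmol/m³

C_A = C_{A0}(1−X) = 2.592 kmol/m³.
Along a PFR/batch, dC_R/dC_A = −r_R/(r_R+r_S) = −k₁/(k₁+k₂·C_A).
Integrating from C_{A0} to C_A: C_R = (0.250/0.175)·ln[(0.250+0.175·6.26)/(0.250+0.175·2.59)] = 1.429·ln(1.345/0.7035) = 0.9263 kmol/m³.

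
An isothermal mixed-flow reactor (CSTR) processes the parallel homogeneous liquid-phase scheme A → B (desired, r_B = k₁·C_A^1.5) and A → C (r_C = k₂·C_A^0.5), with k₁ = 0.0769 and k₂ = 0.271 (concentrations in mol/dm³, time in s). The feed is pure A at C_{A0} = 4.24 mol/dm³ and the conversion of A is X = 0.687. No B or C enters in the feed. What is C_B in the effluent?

Exit C_A = C_{A0}(1−X) = 4.24×0.313 = 1.327 mol/dm³.
A CSTR operates uniformly at the exit composition, giving r_B = 0.1176 and r_C = 0.3122 (each k·C_A^n at C_A = 1.327).
Fraction of consumed A going to B: r_B/(r_B+r_C) = 0.2736.
C_B = 0.2736·C_{A0}·X = 0.2736×4.24×0.687 = 0.797 mol/dm³.

0.797 mol/dm³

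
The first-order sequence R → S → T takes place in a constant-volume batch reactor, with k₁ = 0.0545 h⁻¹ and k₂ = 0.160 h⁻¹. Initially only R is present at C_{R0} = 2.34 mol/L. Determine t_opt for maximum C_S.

10.2 h

For first-order series the maximum of C_S occurs at t_opt = ln(k₂/k₁)/(k₂−k₁).
= ln(0.160/0.0545)/(0.160−0.0545) = ln(2.936)/0.1055 = 1.077/0.1055 = 10.2 h.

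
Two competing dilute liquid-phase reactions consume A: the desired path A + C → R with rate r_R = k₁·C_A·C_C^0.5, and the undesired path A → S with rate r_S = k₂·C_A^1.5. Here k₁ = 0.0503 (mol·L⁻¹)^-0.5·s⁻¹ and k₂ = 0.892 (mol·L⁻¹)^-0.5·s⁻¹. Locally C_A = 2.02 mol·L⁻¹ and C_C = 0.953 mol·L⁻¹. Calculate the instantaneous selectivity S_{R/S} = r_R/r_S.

0.0387

S_{R/S} = r_R/r_S = (k₁·C_A·C_C^0.5)/(k₂·C_A^1.5) = (k₁/k₂)·C_A^-0.5·C_C^0.5.
= (0.0503×2.020×0.9530^0.5) / (0.892×2.020^1.5) = 0.09919/2.561 = 0.0387.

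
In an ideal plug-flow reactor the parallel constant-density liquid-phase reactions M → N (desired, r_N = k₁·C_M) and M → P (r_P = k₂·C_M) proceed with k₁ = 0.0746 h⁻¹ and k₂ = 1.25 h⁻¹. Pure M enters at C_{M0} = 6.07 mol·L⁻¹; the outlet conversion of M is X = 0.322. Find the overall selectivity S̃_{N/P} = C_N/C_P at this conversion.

C_M = C_{M0}(1−X) = 4.115 mol·L⁻¹.
Both paths are first order in M, so the instantaneous fraction to N is constant: dC_N/d(−C_M) = k₁/(k₁+k₂) = 0.05632.
C_N = 0.05632·(C_{M0}−C_M) = 0.05632×1.955 = 0.110 mol·L⁻¹.
C_P = (C_{M0}−C_M)−C_N = 1.844 mol·L⁻¹; S̃_{N/P} = 0.1101/1.844 = 0.0597.

0.0597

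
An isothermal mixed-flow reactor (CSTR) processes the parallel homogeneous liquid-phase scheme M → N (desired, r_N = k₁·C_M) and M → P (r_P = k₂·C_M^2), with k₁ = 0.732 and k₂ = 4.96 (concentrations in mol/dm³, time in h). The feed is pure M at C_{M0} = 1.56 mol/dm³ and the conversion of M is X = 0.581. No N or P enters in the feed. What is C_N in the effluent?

Exit C_M = C_{M0}(1−X) = 1.56×0.419 = 0.6536 mol/dm³.
In a CSTR the entire volume is at exit conditions, so r_N = 0.732×0.6536 = 0.4785 and r_P = 4.96×0.6536^2 = 2.119.
Fraction of consumed M going to N: r_N/(r_N+r_P) = 0.1842.
C_N = 0.1842·C_{M0}·X = 0.1842×1.56×0.581 = 0.167 mol/dm³.

0.167 mol/dm³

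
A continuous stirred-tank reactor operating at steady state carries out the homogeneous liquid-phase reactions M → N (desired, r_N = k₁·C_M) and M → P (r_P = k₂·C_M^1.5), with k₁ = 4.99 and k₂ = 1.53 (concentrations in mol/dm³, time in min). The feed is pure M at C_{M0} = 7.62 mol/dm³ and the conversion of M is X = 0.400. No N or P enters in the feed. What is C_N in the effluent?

Exit C_M = C_{M0}(1−X) = 7.62×0.600 = 4.572 mol/dm³.
Rates in a CSTR are evaluated at the outlet concentration: r_N = 4.99×4.572 = 22.81, r_P = 1.53×4.572^1.5 = 14.96.
Fraction of consumed M going to N: r_N/(r_N+r_P) = 0.6040.
C_N = 0.6040·C_{M0}·X = 0.6040×7.62×0.400 = 1.84 mol/dm³.

1.84 mol/dm³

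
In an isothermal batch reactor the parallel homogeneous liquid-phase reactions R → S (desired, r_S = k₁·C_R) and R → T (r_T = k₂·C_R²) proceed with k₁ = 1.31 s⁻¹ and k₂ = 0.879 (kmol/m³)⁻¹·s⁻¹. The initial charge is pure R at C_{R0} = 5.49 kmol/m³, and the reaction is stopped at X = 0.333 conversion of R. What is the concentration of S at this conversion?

C_R = C_{R0}(1−X) = 3.662 kmol/m³.
Along a PFR/batch, dC_S/dC_R = −r_S/(r_S+r_T) = −k₁/(k₁+k₂·C_R).
Integrating from C_{R0} to C_R: C_S = (1.31/0.879)·ln[(1.31+0.879·5.49)/(1.31+0.879·3.66)] = 1.490·ln(6.136/4.529) = 0.4526 kmol/m³.

0.453 kmol/m³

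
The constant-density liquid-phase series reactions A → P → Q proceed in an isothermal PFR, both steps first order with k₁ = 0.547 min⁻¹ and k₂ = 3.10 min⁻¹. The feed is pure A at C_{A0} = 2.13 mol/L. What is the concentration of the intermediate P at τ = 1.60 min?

0.187 mol/L

The intermediate concentration in a first-order A→B→C sequence is C_P = k₁C_{A0}(e^(−k₁τ) − e^(−k₂τ))/(k₂−k₁).
e^(−k₁τ) = e^(−0.547×1.60) = e^(−0.8752) = 0.4168; e^(−k₂τ) = e^(−4.960) = 0.007013.
C_P = 0.547×2.13/(3.10−0.547) × (0.4168−0.007013) = 0.4564×0.4098 = 0.1870 mol/L.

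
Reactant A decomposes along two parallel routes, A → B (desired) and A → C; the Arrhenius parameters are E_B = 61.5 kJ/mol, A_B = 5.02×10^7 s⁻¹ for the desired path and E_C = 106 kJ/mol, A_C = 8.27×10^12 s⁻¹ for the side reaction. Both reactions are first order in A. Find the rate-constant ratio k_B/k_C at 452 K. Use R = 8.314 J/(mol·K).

0.843

Since both paths have the same order in A, the concentration cancels and S_{B/C} = k_B/k_C = (A_B/A_C)·exp[(E_C−E_B)/(RT)].
(E_C−E_B)/(RT) = (106−61.5)×10³/(8.314×452) = 44500/3758 = 11.84.
k_B/k_C = (5.02×10^7/8.27×10^12)·exp(11.84) = 6.070×10^-6 × 1.389×10^5 = 0.843.
Since E_B < E_C, lowering the temperature improves selectivity toward B.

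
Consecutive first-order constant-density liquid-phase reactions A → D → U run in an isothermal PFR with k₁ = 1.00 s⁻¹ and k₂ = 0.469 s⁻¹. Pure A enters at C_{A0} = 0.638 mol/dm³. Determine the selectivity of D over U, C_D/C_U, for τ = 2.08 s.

1.19

The intermediate concentration in a first-order A→B→C sequence is C_D = k₁C_{A0}(e^(−k₁τ) − e^(−k₂τ))/(k₂−k₁).
e^(−k₁τ) = e^(−1.00×2.08) = e^(−2.080) = 0.1249; e^(−k₂τ) = e^(−0.9755) = 0.3770.
C_D = 1.00×0.638/(0.469−1.00) × (0.1249−0.3770) = (-1.202)×(-0.2521) = 0.3029 mol/dm³.
C_A = C_{A0}e^(−k₁τ) = 0.07971 mol/dm³, so C_U = C_{A0}−C_A−C_D = 0.2554 mol/dm³; C_D/C_U = 1.19.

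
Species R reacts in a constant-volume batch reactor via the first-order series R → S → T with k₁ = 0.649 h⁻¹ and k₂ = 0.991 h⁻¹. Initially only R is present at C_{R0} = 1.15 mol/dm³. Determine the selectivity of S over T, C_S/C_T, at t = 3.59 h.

For first-order series with pure R initially, C_S(t) = k₁C_{R0}/(k₂−k₁)·(e^(−k₁t) − e^(−k₂t)).
e^(−k₁t) = e^(−0.649×3.59) = e^(−2.330) = 0.09730; e^(−k₂t) = e^(−3.558) = 0.02850.
C_S = 0.649×1.15/(0.991−0.649) × (0.09730−0.02850) = 2.182×0.06880 = 0.1501 mol/dm³.
C_R = C_{R0}e^(−k₁t) = 0.1119 mol/dm³, so C_T = C_{R0}−C_R−C_S = 0.8880 mol/dm³; C_S/C_T = 0.169.

0.169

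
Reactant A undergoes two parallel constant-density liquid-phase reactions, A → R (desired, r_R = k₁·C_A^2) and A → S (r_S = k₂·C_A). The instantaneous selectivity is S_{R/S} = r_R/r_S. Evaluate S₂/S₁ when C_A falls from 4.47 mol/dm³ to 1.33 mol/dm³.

S_{R/S} = (k₁/k₂)·C_A, so S₂/S₁ = (C_{A,2}/C_{A,1}).
= 1.33/4.47 = 0.298.

0.298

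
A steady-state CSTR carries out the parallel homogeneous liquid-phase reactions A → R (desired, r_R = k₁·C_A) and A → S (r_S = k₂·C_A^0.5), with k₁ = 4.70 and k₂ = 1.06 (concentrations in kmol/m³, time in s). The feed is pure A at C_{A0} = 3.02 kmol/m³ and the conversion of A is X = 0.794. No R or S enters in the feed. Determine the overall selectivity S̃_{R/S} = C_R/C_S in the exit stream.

3.50

Exit C_A = C_{A0}(1−X) = 3.02×0.206 = 0.6221 kmol/m³.
A CSTR operates uniformly at the exit composition, giving r_R = 2.924 and r_S = 0.8361 (each k·C_A^n at C_A = 0.6221).
Overall selectivity = C_R/C_S = r_Rτ/(r_Sτ) = r_R/r_S = 3.50.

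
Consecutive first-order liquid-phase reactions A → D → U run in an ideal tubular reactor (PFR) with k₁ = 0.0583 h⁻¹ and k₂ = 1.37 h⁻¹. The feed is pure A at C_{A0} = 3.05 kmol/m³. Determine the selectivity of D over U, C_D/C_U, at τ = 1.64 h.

0.643

The intermediate concentration in a first-order A→B→C sequence is C_D = k₁C_{A0}(e^(−k₁τ) − e^(−k₂τ))/(k₂−k₁).
e^(−k₁τ) = e^(−0.0583×1.64) = e^(−0.09561) = 0.9088; e^(−k₂τ) = e^(−2.247) = 0.1057.
C_D = 0.0583×3.05/(1.37−0.0583) × (0.9088−0.1057) = 0.1356×0.8031 = 0.1089 kmol/m³.
C_A = C_{A0}e^(−k₁τ) = 2.772 kmol/m³, so C_U = C_{A0}−C_A−C_D = 0.1692 kmol/m³; C_D/C_U = 0.643.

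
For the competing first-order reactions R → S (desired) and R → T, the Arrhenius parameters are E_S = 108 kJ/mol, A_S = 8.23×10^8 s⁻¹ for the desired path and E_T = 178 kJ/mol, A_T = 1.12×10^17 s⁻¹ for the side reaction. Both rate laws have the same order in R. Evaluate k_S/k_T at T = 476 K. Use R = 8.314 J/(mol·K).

Since both paths have the same order in R, the concentration cancels and S_{S/T} = k_S/k_T = (A_S/A_T)·exp[(E_T−E_S)/(RT)].
(E_T−E_S)/(RT) = (178−108)×10³/(8.314×476) = 70000/3957 = 17.69.
k_S/k_T = (8.23×10^8/1.12×10^17)·exp(17.69) = 7.348×10^-9 × 4.807×10^7 = 0.353.
Since E_S < E_T, lowering the temperature improves selectivity toward S.

0.353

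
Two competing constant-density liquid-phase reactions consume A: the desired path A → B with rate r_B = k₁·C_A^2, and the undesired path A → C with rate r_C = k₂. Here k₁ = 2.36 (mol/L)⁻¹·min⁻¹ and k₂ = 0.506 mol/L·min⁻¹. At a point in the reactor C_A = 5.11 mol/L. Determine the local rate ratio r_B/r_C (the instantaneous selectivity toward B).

122

S_{B/C} = r_B/r_C = (k₁·C_A^2)/(k₂) = (k₁/k₂)·C_A^2.
= (2.36×5.110^2) / (0.506) = 61.62/0.5060 = 122.
Since the desired path is higher order in A, keeping C_A high (PFR or concentrated feed) favours B.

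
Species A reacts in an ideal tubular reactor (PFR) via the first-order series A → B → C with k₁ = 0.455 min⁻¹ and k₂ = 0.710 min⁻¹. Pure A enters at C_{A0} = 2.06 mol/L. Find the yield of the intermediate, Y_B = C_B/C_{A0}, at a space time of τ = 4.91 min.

0.136

The intermediate concentration in a first-order A→B→C sequence is C_B = k₁C_{A0}(e^(−k₁τ) − e^(−k₂τ))/(k₂−k₁).
e^(−k₁τ) = e^(−0.455×4.91) = e^(−2.234) = 0.1071; e^(−k₂τ) = e^(−3.486) = 0.03062.
C_B = 0.455×2.06/(0.710−0.455) × (0.1071−0.03062) = 3.676×0.07647 = 0.2811 mol/L.
Y_B = C_B/C_{A0} = 0.2811/2.06 = 0.136.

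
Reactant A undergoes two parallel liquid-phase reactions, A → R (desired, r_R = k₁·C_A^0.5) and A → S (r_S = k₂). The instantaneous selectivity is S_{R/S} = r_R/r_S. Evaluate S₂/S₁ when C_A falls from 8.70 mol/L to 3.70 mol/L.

0.652

S_{R/S} = (k₁/k₂)·C_A^0.5, so S₂/S₁ = (C_{A,2}/C_{A,1})^0.5.
= (3.70/8.70)^0.5 = (0.4253)^0.5 = 0.652.
Selectivity toward R falls as C_A falls — high-concentration operation is favoured.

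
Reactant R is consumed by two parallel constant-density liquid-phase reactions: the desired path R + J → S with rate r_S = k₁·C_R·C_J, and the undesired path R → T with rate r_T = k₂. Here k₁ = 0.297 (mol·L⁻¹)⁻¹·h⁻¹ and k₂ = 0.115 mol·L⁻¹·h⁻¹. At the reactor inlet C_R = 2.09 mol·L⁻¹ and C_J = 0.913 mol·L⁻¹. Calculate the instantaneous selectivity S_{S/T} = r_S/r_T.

S_{S/T} = r_S/r_T = (k₁·C_R·C_J)/(k₂) = (k₁/k₂)·C_R·C_J.
= (0.297×2.090×0.9130) / (0.115) = 0.5667/0.1150 = 4.93.
Since the desired path is higher order in R, keeping C_R high (PFR or concentrated feed) favours S.

4.93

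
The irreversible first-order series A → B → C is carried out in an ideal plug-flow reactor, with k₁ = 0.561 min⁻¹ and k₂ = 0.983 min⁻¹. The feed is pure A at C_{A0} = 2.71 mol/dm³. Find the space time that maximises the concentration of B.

1.33 min

For first-order series the maximum of C_B occurs at τ_opt = ln(k₂/k₁)/(k₂−k₁).
= ln(0.983/0.561)/(0.983−0.561) = ln(1.752)/0.4220 = 0.5609/0.4220 = 1.33 min.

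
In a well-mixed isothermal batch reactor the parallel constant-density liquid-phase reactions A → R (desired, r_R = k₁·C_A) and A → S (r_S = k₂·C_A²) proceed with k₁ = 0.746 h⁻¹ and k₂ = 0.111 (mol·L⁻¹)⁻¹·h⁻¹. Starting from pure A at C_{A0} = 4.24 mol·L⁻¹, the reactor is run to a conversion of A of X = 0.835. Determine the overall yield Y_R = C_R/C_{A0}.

0.618

C_A = C_{A0}(1−X) = 0.6996 mol·L⁻¹.
Along a PFR/batch, dC_R/dC_A = −r_R/(r_R+r_S) = −k₁/(k₁+k₂·C_A).
Integrating from C_{A0} to C_A: C_R = (0.746/0.111)·ln[(0.746+0.111·4.24)/(0.746+0.111·0.700)] = 6.721·ln(1.217/0.8237) = 2.622 mol·L⁻¹.
Y_R = C_R/C_{A0} = 2.622/4.24 = 0.618.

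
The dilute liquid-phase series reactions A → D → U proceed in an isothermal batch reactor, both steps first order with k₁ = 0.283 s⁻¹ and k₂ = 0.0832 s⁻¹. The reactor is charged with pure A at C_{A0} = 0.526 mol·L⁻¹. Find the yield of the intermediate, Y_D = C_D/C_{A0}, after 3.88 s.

For first-order series with pure A initially, C_D(t) = k₁C_{A0}/(k₂−k₁)·(e^(−k₁t) − e^(−k₂t)).
e^(−k₁t) = e^(−0.283×3.88) = e^(−1.098) = 0.3335; e^(−k₂t) = e^(−0.3228) = 0.7241.
C_D = 0.283×0.526/(0.0832−0.283) × (0.3335−0.7241) = (-0.7450)×(-0.3906) = 0.2910 mol·L⁻¹.
Y_D = C_D/C_{A0} = 0.2910/0.526 = 0.553.

0.553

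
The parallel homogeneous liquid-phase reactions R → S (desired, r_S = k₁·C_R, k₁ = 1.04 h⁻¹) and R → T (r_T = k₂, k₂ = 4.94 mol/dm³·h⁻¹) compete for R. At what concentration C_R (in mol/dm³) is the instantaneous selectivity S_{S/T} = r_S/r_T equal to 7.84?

S_{S/T} = (k₁/k₂)·C_R ⇒ C_R = S·k₂/k₁.
= 7.84×4.94/1.04 = 37.2 mol/dm³.

37.2 mol/dm³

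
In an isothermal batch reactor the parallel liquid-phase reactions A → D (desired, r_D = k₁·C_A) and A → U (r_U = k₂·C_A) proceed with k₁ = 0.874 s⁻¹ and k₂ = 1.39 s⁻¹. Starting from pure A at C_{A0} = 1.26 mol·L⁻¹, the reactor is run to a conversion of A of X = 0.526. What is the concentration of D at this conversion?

C_A = C_{A0}(1−X) = 0.5972 mol·L⁻¹.
Both paths are first order in A, so the instantaneous fraction to D is constant: dC_D/d(−C_A) = k₁/(k₁+k₂) = 0.3860.
C_D = 0.3860·(C_{A0}−C_A) = 0.3860×0.6628 = 0.256 mol·L⁻¹.

0.256 mol·L⁻¹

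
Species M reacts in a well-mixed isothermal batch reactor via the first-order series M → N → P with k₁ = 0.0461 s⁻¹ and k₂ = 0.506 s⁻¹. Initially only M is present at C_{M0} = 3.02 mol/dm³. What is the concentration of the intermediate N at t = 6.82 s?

Solving the coupled first-order balances gives C_N(t) = [k₁/(k₂−k₁)]·C_{M0}·(e^(−k₁t) − e^(−k₂t)).
e^(−k₁t) = e^(−0.0461×6.82) = e^(−0.3144) = 0.7302; e^(−k₂t) = e^(−3.451) = 0.03172.
C_N = 0.0461×3.02/(0.506−0.0461) × (0.7302−0.03172) = 0.3027×0.6985 = 0.2115 mol/dm³.

0.211 mol/dm³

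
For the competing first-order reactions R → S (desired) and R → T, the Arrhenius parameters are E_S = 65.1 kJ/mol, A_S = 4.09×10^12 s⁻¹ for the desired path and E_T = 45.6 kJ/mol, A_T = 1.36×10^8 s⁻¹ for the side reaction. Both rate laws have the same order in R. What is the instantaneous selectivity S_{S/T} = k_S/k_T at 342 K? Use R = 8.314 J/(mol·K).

31.6

k_S/k_T = (A_S/A_T)·exp[−(E_S−E_T)/(RT)] = (A_S/A_T)·exp[(E_T−E_S)/(RT)].
(E_T−E_S)/(RT) = (45.6−65.1)×10³/(8.314×342) = -19500/2843 = -6.858.
k_S/k_T = (4.09×10^12/1.36×10^8)·exp(-6.858) = 30074 × 0.001051 = 31.6.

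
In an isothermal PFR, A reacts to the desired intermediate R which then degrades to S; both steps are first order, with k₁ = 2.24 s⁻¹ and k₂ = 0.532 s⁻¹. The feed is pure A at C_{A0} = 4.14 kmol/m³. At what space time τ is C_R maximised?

0.842 s

Setting dC_R/dτ = 0 gives τ_opt = ln(k₂/k₁)/(k₂−k₁).
= ln(0.532/2.24)/(0.532−2.24) = ln(0.2375)/-1.708 = -1.438/-1.708 = 0.842 s.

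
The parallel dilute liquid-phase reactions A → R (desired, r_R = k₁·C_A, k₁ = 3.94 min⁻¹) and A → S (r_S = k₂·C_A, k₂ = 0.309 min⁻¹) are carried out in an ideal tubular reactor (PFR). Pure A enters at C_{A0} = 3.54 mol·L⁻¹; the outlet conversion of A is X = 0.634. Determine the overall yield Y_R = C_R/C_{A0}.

0.588

C_A = C_{A0}(1−X) = 1.296 mol·L⁻¹.
Both paths are first order in A, so the instantaneous fraction to R is constant: dC_R/d(−C_A) = k₁/(k₁+k₂) = 0.9273.
C_R = 0.9273·(C_{A0}−C_A) = 0.9273×2.244 = 2.08 mol·L⁻¹.
Y_R = C_R/C_{A0} = 2.081/3.54 = 0.588.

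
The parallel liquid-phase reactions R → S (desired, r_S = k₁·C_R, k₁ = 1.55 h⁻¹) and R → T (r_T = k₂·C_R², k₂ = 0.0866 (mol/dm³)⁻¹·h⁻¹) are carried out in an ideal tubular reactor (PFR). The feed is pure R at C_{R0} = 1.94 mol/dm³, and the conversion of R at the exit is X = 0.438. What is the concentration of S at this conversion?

0.784 mol/dm³

C_R = C_{R0}(1−X) = 1.090 mol/dm³.
Along a PFR/batch, dC_S/dC_R = −r_S/(r_S+r_T) = −k₁/(k₁+k₂·C_R).
Integrating from C_{R0} to C_R: C_S = (1.55/0.0866)·ln[(1.55+0.0866·1.94)/(1.55+0.0866·1.09)] = 17.90·ln(1.718/1.644) = 0.7835 mol/dm³.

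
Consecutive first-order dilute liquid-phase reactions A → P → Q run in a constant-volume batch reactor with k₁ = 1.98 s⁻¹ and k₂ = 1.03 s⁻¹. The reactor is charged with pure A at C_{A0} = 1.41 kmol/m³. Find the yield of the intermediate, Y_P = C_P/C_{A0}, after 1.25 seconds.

0.400

Solving the coupled first-order balances gives C_P(t) = [k₁/(k₂−k₁)]·C_{A0}·(e^(−k₁t) − e^(−k₂t)).
e^(−k₁t) = e^(−1.98×1.25) = e^(−2.475) = 0.08416; e^(−k₂t) = e^(−1.288) = 0.2760.
C_P = 1.98×1.41/(1.03−1.98) × (0.08416−0.2760) = (-2.939)×(-0.1918) = 0.5636 kmol/m³.
Y_P = C_P/C_{A0} = 0.5636/1.41 = 0.400.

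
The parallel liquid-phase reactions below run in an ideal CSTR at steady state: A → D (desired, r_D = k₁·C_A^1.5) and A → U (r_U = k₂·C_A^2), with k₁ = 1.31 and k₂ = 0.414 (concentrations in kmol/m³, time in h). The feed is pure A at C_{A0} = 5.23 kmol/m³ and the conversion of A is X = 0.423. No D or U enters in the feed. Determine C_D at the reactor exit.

1.43 kmol/m³

Exit C_A = C_{A0}(1−X) = 5.23×0.577 = 3.018 kmol/m³.
In a CSTR the entire volume is at exit conditions, so r_D = 1.31×3.018^1.5 = 6.867 and r_U = 0.414×3.018^2 = 3.770.
Fraction of consumed A going to D: r_D/(r_D+r_U) = 0.6456.
C_D = 0.6456·C_{A0}·X = 0.6456×5.23×0.423 = 1.43 kmol/m³.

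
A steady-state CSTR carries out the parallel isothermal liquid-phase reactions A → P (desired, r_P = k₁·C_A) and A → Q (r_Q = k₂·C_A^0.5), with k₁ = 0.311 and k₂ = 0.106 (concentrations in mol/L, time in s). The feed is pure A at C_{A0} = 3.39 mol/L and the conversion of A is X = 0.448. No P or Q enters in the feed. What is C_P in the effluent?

1.22 mol/L

Exit C_A = C_{A0}(1−X) = 3.39×0.552 = 1.871 mol/L.
A CSTR operates uniformly at the exit composition, giving r_P = 0.5820 and r_Q = 0.1450 (each k·C_A^n at C_A = 1.871).
Fraction of consumed A going to P: r_P/(r_P+r_Q) = 0.8005.
C_P = 0.8005·C_{A0}·X = 0.8005×3.39×0.448 = 1.22 mol/L.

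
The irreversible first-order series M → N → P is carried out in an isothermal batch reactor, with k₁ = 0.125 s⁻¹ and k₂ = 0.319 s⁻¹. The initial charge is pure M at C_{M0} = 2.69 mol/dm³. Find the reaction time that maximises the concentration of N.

The intermediate peaks when r₁ = r₂, i.e. k₁e^(−k₁t) = k₂e^(−k₂t), giving t_opt = ln(k₂/k₁)/(k₂−k₁).
= ln(0.319/0.125)/(0.319−0.125) = ln(2.552)/0.1940 = 0.9369/0.1940 = 4.83 s.

4.83 s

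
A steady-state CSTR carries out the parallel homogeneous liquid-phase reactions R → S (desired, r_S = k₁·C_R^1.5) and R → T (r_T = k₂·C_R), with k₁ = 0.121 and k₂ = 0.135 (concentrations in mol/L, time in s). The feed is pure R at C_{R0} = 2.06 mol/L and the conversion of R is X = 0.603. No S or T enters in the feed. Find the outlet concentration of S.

0.556 mol/L

Exit C_R = C_{R0}(1−X) = 2.06×0.397 = 0.8178 mol/L.
Rates in a CSTR are evaluated at the outlet concentration: r_S = 0.121×0.8178^1.5 = 0.08949, r_T = 0.135×0.8178 = 0.1104.
Fraction of consumed R going to S: r_S/(r_S+r_T) = 0.4477.
C_S = 0.4477·C_{R0}·X = 0.4477×2.06×0.603 = 0.556 mol/L.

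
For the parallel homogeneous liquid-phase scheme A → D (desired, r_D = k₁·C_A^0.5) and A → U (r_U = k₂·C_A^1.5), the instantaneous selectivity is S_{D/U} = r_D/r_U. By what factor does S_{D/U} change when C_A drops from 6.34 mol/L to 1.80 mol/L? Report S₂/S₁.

S_{D/U} = (k₁/k₂)·C_A⁻¹, so S₂/S₁ = (C_{A,2}/C_{A,1})⁻¹.
= 6.34/1.80 = 3.52.

3.52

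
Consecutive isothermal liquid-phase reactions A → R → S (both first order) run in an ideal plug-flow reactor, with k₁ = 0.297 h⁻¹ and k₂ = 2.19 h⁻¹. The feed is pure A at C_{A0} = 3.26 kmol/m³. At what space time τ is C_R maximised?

The intermediate peaks when r₁ = r₂, i.e. k₁e^(−k₁τ) = k₂e^(−k₂τ), giving τ_opt = ln(k₂/k₁)/(k₂−k₁).
= ln(2.19/0.297)/(2.19−0.297) = ln(7.374)/1.893 = 1.998/1.893 = 1.06 h.

1.06 h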